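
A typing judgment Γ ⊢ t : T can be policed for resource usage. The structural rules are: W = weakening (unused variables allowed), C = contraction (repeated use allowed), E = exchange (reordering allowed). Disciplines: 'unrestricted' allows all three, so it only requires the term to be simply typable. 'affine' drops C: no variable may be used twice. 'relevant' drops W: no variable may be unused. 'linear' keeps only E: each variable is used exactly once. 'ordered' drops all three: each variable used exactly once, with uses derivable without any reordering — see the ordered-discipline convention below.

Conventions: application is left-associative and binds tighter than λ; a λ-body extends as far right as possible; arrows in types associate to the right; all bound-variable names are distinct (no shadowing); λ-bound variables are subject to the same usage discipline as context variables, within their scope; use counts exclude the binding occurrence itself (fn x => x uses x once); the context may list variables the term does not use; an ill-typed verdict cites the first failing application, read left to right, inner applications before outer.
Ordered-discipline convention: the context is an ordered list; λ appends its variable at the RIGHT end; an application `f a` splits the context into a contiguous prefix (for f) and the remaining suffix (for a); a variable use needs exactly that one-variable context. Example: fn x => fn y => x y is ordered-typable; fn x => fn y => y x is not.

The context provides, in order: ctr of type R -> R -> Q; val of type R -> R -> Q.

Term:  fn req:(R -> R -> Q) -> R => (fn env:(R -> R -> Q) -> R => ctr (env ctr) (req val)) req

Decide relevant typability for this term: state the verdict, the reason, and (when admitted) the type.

yes — every one of ctr, val, req, env appears; term : ((R -> R -> Q) -> R) -> Q
usage: ctr: 2×, val: 1×, req (λ-bound): 2×, env (λ-bound): 1×
uses in reading order: ctr, env, ctr, req, val, req
typing: well-typed — term : ((R -> R -> Q) -> R) -> Q
all disciplines: ordered ✗ · linear ✗ · affine ✗ · relevant ✓ · unrestricted ✓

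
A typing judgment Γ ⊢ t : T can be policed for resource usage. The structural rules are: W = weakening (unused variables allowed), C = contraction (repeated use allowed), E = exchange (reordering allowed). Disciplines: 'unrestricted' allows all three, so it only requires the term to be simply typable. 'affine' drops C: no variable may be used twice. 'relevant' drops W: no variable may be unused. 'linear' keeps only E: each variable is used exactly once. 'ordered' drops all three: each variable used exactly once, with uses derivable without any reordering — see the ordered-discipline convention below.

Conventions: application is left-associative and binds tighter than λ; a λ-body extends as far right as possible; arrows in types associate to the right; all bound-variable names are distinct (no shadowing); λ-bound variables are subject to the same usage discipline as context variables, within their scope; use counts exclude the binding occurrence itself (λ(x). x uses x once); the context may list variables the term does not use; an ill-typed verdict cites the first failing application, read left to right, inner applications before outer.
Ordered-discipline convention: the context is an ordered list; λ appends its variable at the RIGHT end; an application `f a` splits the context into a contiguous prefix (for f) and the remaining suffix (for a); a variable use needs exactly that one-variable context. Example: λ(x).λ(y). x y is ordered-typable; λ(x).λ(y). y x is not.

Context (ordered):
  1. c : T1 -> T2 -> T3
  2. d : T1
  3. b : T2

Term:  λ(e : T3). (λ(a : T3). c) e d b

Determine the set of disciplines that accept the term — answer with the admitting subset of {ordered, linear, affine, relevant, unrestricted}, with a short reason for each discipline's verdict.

accepted by: affine, unrestricted
variable uses: c=1; d=1; b=1; e (λ-bound)=1; a (λ-bound)=0
order of uses: c, e, d, b
typing: ✓ — T3 -> T3
ordered: ✗ — unused: a — weakening required
linear: ✗ — unused: a — weakening required
affine: ✓ — c, d, b, e, a: no repeats, contraction unneeded
relevant: ✗ — unused: a — weakening required
unrestricted: ✓ — simply typable at T3 -> T3; W, C, E all held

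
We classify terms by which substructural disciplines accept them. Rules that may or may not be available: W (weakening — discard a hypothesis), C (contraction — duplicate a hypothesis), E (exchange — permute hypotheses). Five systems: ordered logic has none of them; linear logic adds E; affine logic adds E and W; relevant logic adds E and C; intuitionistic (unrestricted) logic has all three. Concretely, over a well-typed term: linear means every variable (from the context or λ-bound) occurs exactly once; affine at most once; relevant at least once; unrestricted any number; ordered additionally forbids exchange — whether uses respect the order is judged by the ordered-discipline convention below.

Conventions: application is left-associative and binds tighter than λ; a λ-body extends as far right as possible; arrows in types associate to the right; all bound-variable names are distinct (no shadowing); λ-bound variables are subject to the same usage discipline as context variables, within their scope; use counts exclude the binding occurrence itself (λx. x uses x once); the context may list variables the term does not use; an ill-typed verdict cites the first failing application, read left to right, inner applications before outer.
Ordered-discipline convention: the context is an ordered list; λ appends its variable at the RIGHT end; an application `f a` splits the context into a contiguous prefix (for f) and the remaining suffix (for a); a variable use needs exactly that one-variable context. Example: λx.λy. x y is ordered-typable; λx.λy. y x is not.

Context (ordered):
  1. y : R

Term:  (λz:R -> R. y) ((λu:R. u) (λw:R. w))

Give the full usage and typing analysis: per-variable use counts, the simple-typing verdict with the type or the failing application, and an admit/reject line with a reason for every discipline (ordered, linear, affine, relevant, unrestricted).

use counts: y: 1; z (λ-bound): 0; u (λ-bound): 1; w (λ-bound): 1
left-to-right use order: y, u, w
typing: ill-typed: an application expects R but receives R -> R
ordered ✗ (the type mismatch rejects it)
linear ✗ (not simply typable)
affine ✗ (fails simple typing)
relevant ✗ (a type mismatch blocks all five)
unrestricted ✗ (the type mismatch rejects it)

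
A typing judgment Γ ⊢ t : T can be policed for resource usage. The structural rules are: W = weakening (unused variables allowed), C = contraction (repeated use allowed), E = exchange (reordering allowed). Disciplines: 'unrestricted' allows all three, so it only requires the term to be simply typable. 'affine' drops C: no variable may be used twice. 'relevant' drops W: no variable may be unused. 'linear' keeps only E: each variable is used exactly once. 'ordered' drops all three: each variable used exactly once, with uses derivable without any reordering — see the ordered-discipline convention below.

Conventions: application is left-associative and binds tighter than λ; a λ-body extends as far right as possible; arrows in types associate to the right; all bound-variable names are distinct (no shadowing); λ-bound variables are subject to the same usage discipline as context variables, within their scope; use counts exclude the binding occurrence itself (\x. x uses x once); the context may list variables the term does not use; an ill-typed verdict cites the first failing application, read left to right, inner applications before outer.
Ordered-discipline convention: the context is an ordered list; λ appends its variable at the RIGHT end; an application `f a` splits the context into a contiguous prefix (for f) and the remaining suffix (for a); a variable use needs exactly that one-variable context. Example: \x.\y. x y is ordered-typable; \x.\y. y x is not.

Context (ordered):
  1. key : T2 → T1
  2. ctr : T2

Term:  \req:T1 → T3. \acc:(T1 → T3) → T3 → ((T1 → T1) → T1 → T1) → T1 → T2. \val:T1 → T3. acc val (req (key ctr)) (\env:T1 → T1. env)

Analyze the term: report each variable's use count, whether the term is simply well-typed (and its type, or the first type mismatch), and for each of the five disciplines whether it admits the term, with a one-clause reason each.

counts: key: 1; ctr: 1; req (bound): 1; acc (bound): 1; val (bound): 1; env (bound): 1
uses in reading order: acc, val, req, key, ctr, env
typing: ✓ — (T1 → T3) → ((T1 → T3) → T3 → ((T1 → T1) → T1 → T1) → T1 → T2) → (T1 → T3) → T1 → T2
ordered ✗ (use order acc, val, req, key, ctr, env needs exchange)
linear ✓ (exactly-once usage across key, ctr, req, acc, val, env)
affine ✓ (no duplicate uses among key, ctr, req, acc, val, env)
relevant ✓ (at least one use each (key, ctr, req, acc, val, env))
unrestricted ✓ (type-checks ((T1 → T3) → ((T1 → T3) → T3 → ((T1 → T1) → T1 → T1) → T1 → T2) → (T1 → T3) → T1 → T2) and nothing is barred)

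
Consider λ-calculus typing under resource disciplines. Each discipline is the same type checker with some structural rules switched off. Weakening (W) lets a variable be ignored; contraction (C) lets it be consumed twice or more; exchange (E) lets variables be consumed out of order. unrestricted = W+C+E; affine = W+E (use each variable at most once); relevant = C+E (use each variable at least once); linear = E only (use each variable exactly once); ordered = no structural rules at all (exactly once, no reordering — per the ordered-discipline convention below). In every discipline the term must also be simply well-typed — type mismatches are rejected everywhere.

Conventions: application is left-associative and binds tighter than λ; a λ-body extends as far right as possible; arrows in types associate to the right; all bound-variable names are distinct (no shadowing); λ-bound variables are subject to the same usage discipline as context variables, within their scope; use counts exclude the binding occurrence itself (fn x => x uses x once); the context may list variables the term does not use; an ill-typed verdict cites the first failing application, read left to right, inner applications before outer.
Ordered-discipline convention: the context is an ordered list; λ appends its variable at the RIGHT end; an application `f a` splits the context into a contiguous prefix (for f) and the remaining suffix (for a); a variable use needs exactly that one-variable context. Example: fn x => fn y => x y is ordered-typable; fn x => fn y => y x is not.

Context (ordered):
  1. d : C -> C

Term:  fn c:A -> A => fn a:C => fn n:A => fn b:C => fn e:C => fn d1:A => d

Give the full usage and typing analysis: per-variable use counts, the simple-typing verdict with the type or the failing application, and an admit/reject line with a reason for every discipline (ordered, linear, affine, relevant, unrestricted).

counts: d: 1, c [bound]: 0, a [bound]: 0, n [bound]: 0, b [bound]: 0, e [bound]: 0, d1 [bound]: 0
left-to-right use order: d
typing: the term checks, with type (A -> A) -> C -> A -> C -> C -> A -> C -> C
ordered ✗ (c, a, n, b, e, d1 left unused)
linear ✗ (c, a, n, b, e, d1 left unused)
affine ✓ (at most one use each (d, c, a, n, b, e, d1))
relevant ✗ (c, a, n, b, e, d1 left unused)
unrestricted ✓ (well-typed at (A -> A) -> C -> A -> C -> C -> A -> C -> C; no restrictions here)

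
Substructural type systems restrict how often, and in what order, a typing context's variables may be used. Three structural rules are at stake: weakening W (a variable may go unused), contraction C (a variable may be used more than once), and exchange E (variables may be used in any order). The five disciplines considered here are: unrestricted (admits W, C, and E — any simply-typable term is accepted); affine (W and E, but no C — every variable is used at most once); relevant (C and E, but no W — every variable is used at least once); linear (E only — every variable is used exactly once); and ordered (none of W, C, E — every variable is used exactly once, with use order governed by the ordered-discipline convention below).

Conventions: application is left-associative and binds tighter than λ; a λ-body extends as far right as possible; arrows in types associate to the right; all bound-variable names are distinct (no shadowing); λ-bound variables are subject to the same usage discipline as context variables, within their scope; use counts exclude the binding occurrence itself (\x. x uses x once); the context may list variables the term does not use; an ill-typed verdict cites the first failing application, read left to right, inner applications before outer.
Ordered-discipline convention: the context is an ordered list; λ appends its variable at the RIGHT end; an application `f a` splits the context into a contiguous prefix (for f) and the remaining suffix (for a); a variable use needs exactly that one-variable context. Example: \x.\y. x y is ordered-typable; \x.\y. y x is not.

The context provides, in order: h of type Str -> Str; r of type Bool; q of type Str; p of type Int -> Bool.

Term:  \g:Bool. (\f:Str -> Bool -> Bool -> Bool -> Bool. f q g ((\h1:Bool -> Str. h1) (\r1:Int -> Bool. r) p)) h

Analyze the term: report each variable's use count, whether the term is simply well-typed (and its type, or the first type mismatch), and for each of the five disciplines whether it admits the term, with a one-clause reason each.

use counts: h: 1×; r: 1×; q: 1×; p: 1×; g (bound): 1×; f (bound): 1×; h1 (bound): 1×; r1 (bound): 0×
uses in reading order: f, q, g, h1, r, p, h
typing: ill-typed: a function awaiting Bool -> Str gets (Int -> Bool) -> Bool
ordered ✗ (fails simple typing)
linear ✗ (a type mismatch blocks all five)
affine ✗ (the type mismatch rejects it)
relevant ✗ (not simply typable)
unrestricted ✗ (fails simple typing)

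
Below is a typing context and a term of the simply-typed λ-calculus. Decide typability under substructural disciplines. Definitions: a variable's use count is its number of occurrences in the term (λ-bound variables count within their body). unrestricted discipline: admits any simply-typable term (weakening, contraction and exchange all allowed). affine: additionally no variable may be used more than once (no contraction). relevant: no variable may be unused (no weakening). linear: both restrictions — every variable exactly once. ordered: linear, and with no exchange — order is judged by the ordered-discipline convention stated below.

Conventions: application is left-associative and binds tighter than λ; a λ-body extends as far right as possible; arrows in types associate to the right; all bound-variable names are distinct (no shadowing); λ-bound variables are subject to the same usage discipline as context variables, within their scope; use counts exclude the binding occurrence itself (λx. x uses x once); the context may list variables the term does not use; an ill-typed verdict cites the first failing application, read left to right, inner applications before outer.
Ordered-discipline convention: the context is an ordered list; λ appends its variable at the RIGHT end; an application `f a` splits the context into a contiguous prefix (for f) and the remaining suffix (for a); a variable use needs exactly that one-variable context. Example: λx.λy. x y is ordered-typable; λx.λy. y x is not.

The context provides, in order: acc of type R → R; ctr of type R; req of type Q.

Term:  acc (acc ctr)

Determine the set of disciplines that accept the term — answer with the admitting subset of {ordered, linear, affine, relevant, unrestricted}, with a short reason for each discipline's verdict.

admitting disciplines: unrestricted
usage: acc=2, ctr=1, req=0
uses in reading order: acc, acc, ctr
typing: well-typed at R
ordered: ✗ — acc ×2 used more than once (contraction); unused: req — weakening required
linear: ✗ — acc ×2 used more than once (contraction); unused: req — weakening required
affine: ✗ — acc ×2 used more than once (contraction)
relevant: ✗ — unused: req — weakening required
unrestricted: ✓ — typability at R is all that's needed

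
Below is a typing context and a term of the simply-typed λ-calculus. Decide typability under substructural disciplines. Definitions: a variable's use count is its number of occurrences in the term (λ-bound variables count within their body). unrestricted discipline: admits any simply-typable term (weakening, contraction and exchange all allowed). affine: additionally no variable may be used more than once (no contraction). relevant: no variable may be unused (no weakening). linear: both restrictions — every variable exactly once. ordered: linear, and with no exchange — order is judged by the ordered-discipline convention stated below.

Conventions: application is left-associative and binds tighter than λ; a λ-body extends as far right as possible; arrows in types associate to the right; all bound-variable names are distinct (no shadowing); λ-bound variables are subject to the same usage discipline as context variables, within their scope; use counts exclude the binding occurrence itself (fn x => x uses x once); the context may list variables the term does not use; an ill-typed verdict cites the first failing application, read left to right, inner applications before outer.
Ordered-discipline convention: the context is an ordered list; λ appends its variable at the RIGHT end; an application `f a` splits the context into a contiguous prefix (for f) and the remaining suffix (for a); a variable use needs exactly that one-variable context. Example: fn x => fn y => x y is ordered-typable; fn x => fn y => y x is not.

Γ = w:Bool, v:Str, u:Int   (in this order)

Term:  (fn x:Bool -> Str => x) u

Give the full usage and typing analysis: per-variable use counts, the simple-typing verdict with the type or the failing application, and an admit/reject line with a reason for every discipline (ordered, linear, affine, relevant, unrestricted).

usage: w ×0, v ×0, u ×1, x (λ-bound) ×1
left-to-right use order: x, u
typing: ill-typed: an application expects Bool -> Str but receives Int
ordered ✗ (a type mismatch blocks all five)
linear ✗ (the type mismatch rejects it)
affine ✗ (not simply typable)
relevant ✗ (fails simple typing)
unrestricted ✗ (a type mismatch blocks all five)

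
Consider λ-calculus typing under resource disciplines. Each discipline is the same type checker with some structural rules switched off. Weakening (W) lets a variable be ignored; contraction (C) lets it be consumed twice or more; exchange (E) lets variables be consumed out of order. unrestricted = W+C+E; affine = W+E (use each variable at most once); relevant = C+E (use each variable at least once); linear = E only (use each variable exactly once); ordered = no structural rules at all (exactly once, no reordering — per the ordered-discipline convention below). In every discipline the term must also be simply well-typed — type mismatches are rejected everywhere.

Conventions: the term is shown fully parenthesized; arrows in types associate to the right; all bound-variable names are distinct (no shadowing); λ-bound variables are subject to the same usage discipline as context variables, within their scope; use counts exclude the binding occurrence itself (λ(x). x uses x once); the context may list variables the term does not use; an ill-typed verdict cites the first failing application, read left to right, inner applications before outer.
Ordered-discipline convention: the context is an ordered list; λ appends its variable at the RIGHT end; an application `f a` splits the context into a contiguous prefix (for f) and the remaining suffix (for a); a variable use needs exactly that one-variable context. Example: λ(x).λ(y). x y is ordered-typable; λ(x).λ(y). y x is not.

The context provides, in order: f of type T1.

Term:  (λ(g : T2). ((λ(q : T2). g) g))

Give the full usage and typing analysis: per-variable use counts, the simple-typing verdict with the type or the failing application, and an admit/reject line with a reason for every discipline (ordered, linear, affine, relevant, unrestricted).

use counts: f: 0, g (bound): 2, q (bound): 0
uses in reading order: g, g
typing: well-typed — term : T2 -> T2
ordered: ✗ — needs contraction — g ×2; f, q left unused
linear: ✗ — needs contraction — g ×2; f, q left unused
affine: ✗ — needs contraction — g ×2
relevant: ✗ — f, q left unused
unrestricted: ✓ — simply typable at T2 -> T2; W, C, E all held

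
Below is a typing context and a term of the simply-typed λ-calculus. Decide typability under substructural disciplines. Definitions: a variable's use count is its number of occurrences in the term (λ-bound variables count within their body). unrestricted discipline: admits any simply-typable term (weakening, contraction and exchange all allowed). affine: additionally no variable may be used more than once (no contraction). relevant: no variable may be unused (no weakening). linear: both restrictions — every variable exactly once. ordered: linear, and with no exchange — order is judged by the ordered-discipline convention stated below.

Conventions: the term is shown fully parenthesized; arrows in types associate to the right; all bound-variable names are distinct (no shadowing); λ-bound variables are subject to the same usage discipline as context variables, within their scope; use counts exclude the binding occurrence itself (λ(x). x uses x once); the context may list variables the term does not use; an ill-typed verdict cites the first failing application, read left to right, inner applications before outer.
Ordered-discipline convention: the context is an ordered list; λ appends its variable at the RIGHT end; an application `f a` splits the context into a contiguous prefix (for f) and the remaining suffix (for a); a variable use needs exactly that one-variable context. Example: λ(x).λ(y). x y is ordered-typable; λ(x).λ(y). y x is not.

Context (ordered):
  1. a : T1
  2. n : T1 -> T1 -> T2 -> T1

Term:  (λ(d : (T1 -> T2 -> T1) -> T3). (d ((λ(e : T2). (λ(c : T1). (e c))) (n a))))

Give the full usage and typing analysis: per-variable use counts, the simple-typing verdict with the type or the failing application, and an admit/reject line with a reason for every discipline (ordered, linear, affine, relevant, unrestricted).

use counts: a: 1×, n: 1×, d (bound): 1×, e (bound): 1×, c (bound): 1×
uses in reading order: d, e, c, n, a
typing: ill-typed: applying a non-function (T2)
ordered: ✗ — not simply typable
linear: ✗ — fails simple typing
affine: ✗ — a type mismatch blocks all five
relevant: ✗ — the type mismatch rejects it
unrestricted: ✗ — not simply typable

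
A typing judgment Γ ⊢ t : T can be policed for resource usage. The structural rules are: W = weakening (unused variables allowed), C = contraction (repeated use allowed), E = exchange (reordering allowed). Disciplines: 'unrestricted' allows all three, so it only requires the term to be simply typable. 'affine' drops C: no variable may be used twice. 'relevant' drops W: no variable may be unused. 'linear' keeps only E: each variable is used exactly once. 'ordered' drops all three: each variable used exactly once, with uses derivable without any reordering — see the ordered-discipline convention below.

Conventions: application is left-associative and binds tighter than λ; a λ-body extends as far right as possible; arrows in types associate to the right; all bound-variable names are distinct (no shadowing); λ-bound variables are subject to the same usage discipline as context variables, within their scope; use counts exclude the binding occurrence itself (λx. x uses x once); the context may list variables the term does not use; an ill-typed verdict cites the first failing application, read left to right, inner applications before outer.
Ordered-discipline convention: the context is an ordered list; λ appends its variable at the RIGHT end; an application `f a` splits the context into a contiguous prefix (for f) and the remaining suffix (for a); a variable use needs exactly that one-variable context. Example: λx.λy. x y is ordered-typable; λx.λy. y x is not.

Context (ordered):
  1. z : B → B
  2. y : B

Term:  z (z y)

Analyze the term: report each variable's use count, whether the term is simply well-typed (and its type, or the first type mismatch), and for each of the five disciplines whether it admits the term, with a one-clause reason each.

counts: z=2, y=1
use order (left to right): z, z, y
typing: the term checks, with type B
ordered ✗ (repeated use of z ×2)
linear ✗ (repeated use of z ×2)
affine ✗ (repeated use of z ×2)
relevant ✓ (every one of z, y appears)
unrestricted ✓ (type-checks (B) and nothing is barred)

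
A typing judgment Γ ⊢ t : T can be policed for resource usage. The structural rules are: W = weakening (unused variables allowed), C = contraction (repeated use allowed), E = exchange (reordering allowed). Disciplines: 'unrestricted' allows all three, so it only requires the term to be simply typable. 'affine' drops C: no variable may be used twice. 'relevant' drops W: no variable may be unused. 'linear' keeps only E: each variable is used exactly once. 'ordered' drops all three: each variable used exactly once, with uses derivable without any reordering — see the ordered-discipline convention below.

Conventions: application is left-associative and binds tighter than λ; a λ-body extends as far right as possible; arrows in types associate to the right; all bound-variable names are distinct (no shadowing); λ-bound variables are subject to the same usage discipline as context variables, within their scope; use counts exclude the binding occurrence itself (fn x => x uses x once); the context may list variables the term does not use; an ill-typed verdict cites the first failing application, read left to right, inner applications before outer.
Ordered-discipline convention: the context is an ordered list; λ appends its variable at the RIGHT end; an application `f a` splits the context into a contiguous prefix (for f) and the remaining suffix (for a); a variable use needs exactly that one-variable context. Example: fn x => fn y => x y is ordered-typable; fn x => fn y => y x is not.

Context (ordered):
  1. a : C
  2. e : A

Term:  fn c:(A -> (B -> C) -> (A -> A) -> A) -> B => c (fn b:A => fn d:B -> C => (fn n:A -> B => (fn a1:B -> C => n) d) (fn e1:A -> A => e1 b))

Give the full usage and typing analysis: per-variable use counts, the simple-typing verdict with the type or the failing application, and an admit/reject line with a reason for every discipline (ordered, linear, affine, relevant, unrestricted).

use counts: a ×0; e ×0; c [bound] ×1; b [bound] ×1; d [bound] ×1; n [bound] ×1; a1 [bound] ×0; e1 [bound] ×1
uses in reading order: c, n, d, e1, b
typing: ill-typed: an application expects A -> B but receives (A -> A) -> A
ordered: ✗, a type mismatch blocks all five
linear: ✗, the type mismatch rejects it
affine: ✗, not simply typable
relevant: ✗, fails simple typing
unrestricted: ✗, a type mismatch blocks all five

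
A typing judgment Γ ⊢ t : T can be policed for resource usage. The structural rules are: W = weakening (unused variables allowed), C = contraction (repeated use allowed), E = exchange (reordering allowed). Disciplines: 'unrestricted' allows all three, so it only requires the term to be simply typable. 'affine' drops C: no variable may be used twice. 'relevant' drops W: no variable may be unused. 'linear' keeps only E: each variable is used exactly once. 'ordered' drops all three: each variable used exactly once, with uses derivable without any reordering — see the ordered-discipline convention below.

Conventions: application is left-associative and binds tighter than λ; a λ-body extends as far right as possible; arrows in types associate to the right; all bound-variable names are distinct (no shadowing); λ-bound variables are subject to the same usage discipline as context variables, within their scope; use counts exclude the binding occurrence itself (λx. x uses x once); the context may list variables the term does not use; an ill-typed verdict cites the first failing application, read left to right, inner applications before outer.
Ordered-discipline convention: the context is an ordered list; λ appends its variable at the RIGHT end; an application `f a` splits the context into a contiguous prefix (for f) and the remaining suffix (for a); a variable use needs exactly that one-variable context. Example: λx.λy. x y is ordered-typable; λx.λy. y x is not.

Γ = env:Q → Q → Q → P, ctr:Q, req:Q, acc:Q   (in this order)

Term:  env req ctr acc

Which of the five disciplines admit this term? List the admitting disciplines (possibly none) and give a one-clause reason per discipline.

accepted by: linear, affine, relevant, unrestricted
variable uses: env: 1×; ctr: 1×; req: 1×; acc: 1×
use order (left to right): env, req, ctr, acc
typing: well-typed at P
ordered: ✗, needs exchange: uses follow env, req, ctr, acc
linear: ✓, exactly-once usage across env, ctr, req, acc
affine: ✓, env, ctr, req, acc: no repeats, contraction unneeded
relevant: ✓, every one of env, ctr, req, acc appears
unrestricted: ✓, type-checks (P) and nothing is barred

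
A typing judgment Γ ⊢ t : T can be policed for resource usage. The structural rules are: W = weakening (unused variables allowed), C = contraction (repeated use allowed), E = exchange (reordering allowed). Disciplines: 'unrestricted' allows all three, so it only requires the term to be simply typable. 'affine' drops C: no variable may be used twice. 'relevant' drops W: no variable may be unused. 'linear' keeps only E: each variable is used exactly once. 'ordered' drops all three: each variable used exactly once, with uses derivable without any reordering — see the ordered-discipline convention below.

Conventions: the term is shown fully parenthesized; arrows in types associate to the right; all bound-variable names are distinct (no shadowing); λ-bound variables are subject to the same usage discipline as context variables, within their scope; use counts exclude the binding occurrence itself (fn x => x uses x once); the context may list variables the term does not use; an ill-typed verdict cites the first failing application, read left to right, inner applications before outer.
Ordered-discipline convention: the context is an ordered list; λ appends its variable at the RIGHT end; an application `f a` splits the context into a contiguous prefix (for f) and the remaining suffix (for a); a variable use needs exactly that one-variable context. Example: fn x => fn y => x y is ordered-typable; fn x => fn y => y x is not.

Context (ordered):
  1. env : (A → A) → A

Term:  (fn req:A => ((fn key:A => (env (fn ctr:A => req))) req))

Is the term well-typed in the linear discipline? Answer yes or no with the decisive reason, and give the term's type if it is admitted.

no — req ×2 used more than once (contraction); key, ctr left unused
variable uses: env: 1×; req (bound): 2×; key (bound): 0×; ctr (bound): 0×
uses in reading order: env, req, req
typing: the term checks, with type A → A
across the five disciplines: ordered ✗, linear ✗, affine ✗, relevant ✗, unrestricted ✓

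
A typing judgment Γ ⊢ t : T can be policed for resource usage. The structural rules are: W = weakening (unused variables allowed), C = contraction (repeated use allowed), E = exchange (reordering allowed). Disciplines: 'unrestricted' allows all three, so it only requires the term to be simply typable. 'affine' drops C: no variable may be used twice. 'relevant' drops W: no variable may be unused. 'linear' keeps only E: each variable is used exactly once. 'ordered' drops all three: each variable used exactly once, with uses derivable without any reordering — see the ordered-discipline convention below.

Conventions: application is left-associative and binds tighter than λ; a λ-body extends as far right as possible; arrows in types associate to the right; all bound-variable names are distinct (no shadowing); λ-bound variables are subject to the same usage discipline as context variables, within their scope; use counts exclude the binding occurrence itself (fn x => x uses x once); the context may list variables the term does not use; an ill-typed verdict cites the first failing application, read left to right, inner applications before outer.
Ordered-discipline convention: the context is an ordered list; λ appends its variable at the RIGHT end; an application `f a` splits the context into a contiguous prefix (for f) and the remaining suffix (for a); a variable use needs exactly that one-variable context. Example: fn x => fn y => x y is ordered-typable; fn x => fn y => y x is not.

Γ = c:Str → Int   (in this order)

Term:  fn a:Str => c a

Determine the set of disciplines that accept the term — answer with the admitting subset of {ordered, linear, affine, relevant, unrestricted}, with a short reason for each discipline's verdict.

admitting disciplines: ordered, linear, affine, relevant, unrestricted
counts: c=1, a (λ-bound)=1
order of uses: c, a
typing: the term checks, with type Str → Int
ordered: ✓ — c, a: once each, no exchange needed
linear: ✓ — each of c, a used exactly once
affine: ✓ — at most one use each (c, a)
relevant: ✓ — c, a: all used, weakening unneeded
unrestricted: ✓ — typability at Str → Int is all that's needed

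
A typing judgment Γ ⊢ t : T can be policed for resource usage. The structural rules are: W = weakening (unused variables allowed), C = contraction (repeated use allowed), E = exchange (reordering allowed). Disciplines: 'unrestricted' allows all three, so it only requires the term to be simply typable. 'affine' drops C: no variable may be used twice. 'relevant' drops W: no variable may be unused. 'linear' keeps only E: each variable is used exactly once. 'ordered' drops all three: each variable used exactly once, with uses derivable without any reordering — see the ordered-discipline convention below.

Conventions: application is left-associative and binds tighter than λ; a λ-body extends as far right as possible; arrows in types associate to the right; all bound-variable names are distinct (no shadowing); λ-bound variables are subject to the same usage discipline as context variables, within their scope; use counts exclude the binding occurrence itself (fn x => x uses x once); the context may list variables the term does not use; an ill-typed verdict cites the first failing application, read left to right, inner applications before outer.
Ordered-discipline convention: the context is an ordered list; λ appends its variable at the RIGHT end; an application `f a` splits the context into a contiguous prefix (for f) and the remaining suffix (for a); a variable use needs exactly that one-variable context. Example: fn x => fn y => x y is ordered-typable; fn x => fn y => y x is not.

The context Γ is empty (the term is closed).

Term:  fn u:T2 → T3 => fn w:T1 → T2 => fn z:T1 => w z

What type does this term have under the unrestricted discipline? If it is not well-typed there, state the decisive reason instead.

term : (T2 → T3) → (T1 → T2) → T1 → T2
use counts: u [bound]: 0×, w [bound]: 1×, z [bound]: 1×
order of uses: w, z
typing: the term checks, with type (T2 → T3) → (T1 → T2) → T1 → T2
per-discipline verdicts: ordered ✗, linear ✗, affine ✓, relevant ✗, unrestricted ✓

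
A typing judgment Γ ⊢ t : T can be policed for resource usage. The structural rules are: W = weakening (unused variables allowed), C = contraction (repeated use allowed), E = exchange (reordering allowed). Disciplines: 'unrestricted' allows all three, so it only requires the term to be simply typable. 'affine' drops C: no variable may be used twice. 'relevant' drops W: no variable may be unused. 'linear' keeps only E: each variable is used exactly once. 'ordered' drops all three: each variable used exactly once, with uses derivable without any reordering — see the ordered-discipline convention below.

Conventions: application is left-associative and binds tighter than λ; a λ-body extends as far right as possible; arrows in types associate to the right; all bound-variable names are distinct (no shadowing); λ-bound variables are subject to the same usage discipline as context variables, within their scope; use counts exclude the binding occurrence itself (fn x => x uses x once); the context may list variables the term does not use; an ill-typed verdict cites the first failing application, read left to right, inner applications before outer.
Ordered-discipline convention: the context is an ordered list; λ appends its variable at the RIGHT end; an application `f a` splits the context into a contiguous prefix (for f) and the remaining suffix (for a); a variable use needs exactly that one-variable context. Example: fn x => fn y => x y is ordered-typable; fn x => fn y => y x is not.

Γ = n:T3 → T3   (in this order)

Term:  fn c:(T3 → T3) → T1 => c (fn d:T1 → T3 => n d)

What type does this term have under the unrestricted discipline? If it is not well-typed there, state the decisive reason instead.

not well-typed under unrestricted — not simply typable
use counts: n ×1, c [bound] ×1, d [bound] ×1
order of uses: c, n, d
typing: ill-typed: argument of type T1 → T3 where T3 is required
per-discipline verdicts: ordered ✗ | linear ✗ | affine ✗ | relevant ✗ | unrestricted ✗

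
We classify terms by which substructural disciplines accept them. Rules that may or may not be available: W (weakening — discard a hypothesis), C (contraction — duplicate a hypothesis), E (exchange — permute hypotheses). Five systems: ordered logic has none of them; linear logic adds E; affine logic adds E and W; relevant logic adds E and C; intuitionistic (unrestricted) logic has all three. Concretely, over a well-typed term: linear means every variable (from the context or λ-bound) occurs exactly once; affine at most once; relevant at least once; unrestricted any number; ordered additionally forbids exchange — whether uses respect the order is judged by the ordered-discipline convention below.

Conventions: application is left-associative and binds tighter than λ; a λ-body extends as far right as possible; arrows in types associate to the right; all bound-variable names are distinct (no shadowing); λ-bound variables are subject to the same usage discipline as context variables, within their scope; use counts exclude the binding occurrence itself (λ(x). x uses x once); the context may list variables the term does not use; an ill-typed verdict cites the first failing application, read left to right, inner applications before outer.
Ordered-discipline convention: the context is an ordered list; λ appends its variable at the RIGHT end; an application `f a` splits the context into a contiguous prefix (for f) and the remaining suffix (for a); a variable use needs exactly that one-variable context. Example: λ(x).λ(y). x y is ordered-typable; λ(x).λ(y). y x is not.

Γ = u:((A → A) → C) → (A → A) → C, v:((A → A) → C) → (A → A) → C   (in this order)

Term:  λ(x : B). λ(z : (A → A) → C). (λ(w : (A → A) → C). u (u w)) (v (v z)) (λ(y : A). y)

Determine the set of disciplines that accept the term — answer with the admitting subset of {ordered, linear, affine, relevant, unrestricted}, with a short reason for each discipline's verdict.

admitted by: unrestricted
use counts: u ×2; v ×2; x (λ-bound) ×0; z (λ-bound) ×1; w (λ-bound) ×1; y (λ-bound) ×1
left-to-right use order: u, u, w, v, v, z, y
typing: the term checks, with type B → ((A → A) → C) → C
ordered: ✗, uses contraction: u ×2, v ×2; x never used (weakening)
linear: ✗, uses contraction: u ×2, v ×2; x never used (weakening)
affine: ✗, uses contraction: u ×2, v ×2
relevant: ✗, x never used (weakening)
unrestricted: ✓, well-typed at B → ((A → A) → C) → C; no restrictions here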